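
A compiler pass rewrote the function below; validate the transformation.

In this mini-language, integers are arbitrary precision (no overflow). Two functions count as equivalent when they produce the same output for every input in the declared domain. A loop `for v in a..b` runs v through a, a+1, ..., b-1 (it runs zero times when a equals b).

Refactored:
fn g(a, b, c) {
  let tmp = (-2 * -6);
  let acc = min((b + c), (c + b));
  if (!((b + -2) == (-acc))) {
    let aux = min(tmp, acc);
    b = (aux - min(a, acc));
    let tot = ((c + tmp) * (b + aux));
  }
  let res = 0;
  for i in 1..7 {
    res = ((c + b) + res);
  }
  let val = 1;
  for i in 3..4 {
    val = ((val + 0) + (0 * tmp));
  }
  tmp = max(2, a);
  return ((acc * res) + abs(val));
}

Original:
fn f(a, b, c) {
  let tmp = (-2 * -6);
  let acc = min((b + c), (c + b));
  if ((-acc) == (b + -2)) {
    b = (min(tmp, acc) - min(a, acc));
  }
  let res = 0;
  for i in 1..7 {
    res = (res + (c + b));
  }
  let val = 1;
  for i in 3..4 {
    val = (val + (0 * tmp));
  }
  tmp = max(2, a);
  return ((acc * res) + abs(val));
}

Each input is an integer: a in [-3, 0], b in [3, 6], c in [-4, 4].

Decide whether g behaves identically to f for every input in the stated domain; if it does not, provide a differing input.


Try a=-3, b=3, c=-4.
f: tmp becomes 12; next acc becomes -1; next ((-acc) == (b + -2)) evaluates to true; next b becomes 2; next res becomes 0; next at i=1:; next res becomes -2; next at i=2:; next res becomes -4; next at i=3:; next res becomes -6; next at i=4:; next res becomes -8; next at i=5:; next res becomes -10; next at i=6:; next res becomes -12; next val becomes 1; next at i=3:; next val becomes 1; next tmp becomes 2; next final value 13
g: tmp becomes 12; next acc becomes -1; next (!((b + -2) == (-acc))) evaluates to false; next res becomes 0; next at i=1:; next res becomes -1; next at i=2:; next res becomes -2; next at i=3:; next res becomes -3; next at i=4:; next res becomes -4; next at i=5:; next res becomes -5; next at i=6:; next res becomes -6; next val becomes 1; next at i=3:; next val becomes 1; next tmp becomes 2; next final value 7
13 != 7, so the rewrite changes behavior.
verdict: not equivalent; witness: a=-3, b=3, c=-4


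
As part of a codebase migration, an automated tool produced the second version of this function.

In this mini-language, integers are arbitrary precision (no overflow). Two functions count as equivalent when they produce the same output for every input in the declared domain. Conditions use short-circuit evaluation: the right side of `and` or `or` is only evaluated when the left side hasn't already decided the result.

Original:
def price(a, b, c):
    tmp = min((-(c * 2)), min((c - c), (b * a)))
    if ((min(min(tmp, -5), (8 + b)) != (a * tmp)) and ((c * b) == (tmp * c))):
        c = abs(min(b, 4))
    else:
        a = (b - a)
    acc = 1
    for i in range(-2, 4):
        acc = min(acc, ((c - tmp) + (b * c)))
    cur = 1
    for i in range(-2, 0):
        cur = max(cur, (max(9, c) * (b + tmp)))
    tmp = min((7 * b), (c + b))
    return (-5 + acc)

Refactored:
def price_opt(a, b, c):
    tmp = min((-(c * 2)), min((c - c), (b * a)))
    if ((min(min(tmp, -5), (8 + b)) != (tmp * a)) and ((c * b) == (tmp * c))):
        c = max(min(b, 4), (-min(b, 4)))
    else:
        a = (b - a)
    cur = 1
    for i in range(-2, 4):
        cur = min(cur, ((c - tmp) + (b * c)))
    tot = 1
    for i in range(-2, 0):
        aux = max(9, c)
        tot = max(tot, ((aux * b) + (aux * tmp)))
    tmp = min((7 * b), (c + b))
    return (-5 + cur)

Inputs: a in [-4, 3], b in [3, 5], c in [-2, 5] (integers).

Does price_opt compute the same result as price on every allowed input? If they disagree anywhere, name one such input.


Side by side, the visible changes include: min/max/abs usage differs; and constant usage differs; and arithmetic usage differs; and statement counts differ; and local variable names differ.
Tracing a=-1, b=4, c=3: price: tmp=-6, then ((min(min(tmp, -5), (8 + b)) != (a * tmp)) and ((c * b) == (tmp * c))) is false, then a=5, then acc=1, then (i=-2), then acc=1, then (i=-1), then acc=1, then (i=0), then acc=1, then (i=1), then acc=1, then (i=2), then acc=1, then (i=3), then acc=1, then cur=1, then (i=-2), then cur=1, then (i=-1), then cur=1, then tmp=7, then returns -4 | price_opt: tmp=-6, then ((min(min(tmp, -5), (8 + b)) != (tmp * a)) and ((c * b) == (tmp * c))) is false, then a=5, then cur=1, then (i=-2), then cur=1, then (i=-1), then cur=1, then (i=0), then cur=1, then (i=1), then cur=1, then (i=2), then cur=1, then (i=3), then cur=1, then tot=1, then (i=-2), then aux=9, then tot=1, then (i=-1), then aux=9, then tot=1, then tmp=7, then returns -4 — matching result -4.
Checked all 192 inputs in the declared domain: the outputs agree on every one.
verdict: equivalent


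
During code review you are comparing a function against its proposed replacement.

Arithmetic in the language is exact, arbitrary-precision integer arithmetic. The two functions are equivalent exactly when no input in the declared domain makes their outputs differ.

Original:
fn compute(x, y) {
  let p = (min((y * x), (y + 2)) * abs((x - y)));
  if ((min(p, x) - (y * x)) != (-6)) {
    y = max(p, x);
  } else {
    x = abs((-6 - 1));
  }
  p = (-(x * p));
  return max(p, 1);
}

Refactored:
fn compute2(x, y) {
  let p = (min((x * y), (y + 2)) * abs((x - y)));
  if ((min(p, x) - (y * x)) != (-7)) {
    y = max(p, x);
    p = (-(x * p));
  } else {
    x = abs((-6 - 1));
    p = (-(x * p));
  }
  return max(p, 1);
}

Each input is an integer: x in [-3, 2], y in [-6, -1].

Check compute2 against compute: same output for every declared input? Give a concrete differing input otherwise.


Take x=-3, y=-1.
compute: p=2, then ((min(p, x) - (y * x)) != (-6)) is false, then x=7, then p=-14, then returns 1
compute2: p=2, then ((min(p, x) - (y * x)) != (-7)) is true, then y=2, then p=6, then returns 6
1 != 6, so the rewrite changes behavior.
verdict: not equivalent; witness: x=-3, y=-1


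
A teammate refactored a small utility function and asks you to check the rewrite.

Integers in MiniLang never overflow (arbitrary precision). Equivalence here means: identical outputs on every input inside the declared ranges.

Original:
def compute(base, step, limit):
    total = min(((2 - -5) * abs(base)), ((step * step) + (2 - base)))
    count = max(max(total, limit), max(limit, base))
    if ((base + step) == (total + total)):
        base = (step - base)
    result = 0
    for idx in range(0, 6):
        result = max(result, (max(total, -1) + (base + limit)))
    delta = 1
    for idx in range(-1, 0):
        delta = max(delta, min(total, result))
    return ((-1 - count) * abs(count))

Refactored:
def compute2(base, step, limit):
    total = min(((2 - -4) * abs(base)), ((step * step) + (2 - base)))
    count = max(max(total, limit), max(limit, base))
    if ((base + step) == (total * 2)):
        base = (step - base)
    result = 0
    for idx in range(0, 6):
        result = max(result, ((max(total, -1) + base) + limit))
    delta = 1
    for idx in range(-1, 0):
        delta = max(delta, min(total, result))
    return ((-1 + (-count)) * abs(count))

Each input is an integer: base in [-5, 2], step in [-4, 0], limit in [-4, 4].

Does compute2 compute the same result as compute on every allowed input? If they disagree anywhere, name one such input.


The rewrite breaks on base=-3, step=-4, limit=-4, where the results are -462 and -342.
compute: total := 21 | count := 21 | ((base + step) == (total + total)): false | result := 0 | iter idx=0: | result := 14 | iter idx=1: | result := 14 | iter idx=2: | result := 14 | iter idx=3: | result := 14 | iter idx=4: | result := 14 | iter idx=5: | result := 14 | delta := 1 | iter idx=-1: | delta := 14 | result -462
compute2: total := 18 | count := 18 | ((base + step) == (total * 2)): false | result := 0 | iter idx=0: | result := 11 | iter idx=1: | result := 11 | iter idx=2: | result := 11 | iter idx=3: | result := 11 | iter idx=4: | result := 11 | iter idx=5: | result := 11 | delta := 1 | iter idx=-1: | delta := 11 | result -342
verdict: not equivalent; witness: base=-3, step=-4, limit=-4


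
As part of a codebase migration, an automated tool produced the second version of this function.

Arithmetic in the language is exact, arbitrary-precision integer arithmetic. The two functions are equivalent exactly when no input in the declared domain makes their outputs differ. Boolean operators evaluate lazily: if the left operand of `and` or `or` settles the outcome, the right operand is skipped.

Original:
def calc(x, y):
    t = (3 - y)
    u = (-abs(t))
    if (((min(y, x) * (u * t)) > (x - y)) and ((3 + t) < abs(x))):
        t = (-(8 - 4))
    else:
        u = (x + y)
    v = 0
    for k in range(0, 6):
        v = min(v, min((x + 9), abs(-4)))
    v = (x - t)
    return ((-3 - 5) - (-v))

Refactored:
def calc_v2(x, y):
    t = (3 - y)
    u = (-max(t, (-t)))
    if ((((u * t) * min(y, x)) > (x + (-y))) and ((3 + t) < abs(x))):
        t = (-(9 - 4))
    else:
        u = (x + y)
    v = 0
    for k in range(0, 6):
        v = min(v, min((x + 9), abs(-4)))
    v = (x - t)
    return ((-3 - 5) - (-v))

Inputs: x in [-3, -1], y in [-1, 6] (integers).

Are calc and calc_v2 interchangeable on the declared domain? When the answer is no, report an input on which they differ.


These are not equivalent — on x=-3, y=4 the outputs split (-7 vs -6).
calc: t becomes -1; next u becomes -1; next (((min(y, x) * (u * t)) > (x - y)) and ((3 + t) < abs(x))) evaluates to true; next t becomes -4; next v becomes 0; next at k=0:; next v becomes 0; next at k=1:; next v becomes 0; next at k=2:; next v becomes 0; next at k=3:; next v becomes 0; next at k=4:; next v becomes 0; next at k=5:; next v becomes 0; next v becomes 1; next final value -7
calc_v2: t becomes -1; next u becomes -1; next ((((u * t) * min(y, x)) > (x + (-y))) and ((3 + t) < abs(x))) evaluates to true; next t becomes -5; next v becomes 0; next at k=0:; next v becomes 0; next at k=1:; next v becomes 0; next at k=2:; next v becomes 0; next at k=3:; next v becomes 0; next at k=4:; next v becomes 0; next at k=5:; next v becomes 0; next v becomes 2; next final value -6
verdict: not equivalent; witness: x=-3, y=4


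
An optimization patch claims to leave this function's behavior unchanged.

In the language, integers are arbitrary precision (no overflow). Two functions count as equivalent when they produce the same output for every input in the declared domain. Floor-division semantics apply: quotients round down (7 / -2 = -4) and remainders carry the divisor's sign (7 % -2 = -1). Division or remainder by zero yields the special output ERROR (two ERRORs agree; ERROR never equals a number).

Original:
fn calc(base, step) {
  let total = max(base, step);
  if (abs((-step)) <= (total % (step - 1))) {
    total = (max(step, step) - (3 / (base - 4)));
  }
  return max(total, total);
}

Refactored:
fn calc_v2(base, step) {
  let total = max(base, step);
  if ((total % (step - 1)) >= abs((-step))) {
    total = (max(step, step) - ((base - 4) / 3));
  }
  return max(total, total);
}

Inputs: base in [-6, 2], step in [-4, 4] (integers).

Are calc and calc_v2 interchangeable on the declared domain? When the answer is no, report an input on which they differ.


The rewrite breaks on base=-6, step=0, where the results are 1 and 4.
calc: total becomes 0; next (abs((-step)) <= (total % (step - 1))) evaluates to true; next total becomes 1; next final value 1
calc_v2: total becomes 0; next ((total % (step - 1)) >= abs((-step))) evaluates to true; next total becomes 4; next final value 4
verdict: not equivalent; witness: base=-6, step=0


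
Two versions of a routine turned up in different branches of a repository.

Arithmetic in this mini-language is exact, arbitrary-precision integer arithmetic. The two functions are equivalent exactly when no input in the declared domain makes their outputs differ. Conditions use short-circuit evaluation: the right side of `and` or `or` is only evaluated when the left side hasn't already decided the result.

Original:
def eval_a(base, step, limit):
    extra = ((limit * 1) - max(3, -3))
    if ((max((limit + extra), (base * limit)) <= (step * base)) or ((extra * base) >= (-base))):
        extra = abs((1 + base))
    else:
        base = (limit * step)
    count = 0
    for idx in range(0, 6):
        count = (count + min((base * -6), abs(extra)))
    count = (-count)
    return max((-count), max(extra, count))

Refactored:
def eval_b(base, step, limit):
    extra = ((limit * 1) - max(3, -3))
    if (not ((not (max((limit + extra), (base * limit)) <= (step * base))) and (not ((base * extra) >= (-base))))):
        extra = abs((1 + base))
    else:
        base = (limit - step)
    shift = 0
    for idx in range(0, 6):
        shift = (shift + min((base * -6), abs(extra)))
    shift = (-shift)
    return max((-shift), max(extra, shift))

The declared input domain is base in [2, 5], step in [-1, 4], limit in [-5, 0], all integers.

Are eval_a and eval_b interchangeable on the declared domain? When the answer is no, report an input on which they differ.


These are not equivalent — on base=2, step=-1, limit=0 the outputs split (0 vs 36).
eval_a: extra := -3 | ((max((limit + extra), (base * limit)) <= (step * base)) or ((extra * base) >= (-base))): false | base := 0 | count := 0 | iter idx=0: | count := 0 | iter idx=1: | count := 0 | iter idx=2: | count := 0 | iter idx=3: | count := 0 | iter idx=4: | count := 0 | iter idx=5: | count := 0 | count := 0 | result 0
eval_b: extra := -3 | (not ((not (max((limit + extra), (base * limit)) <= (step * base))) and (not ((base * extra) >= (-base))))): false | base := 1 | shift := 0 | iter idx=0: | shift := -6 | iter idx=1: | shift := -12 | iter idx=2: | shift := -18 | iter idx=3: | shift := -24 | iter idx=4: | shift := -30 | iter idx=5: | shift := -36 | shift := 36 | result 36
verdict: not equivalent; witness: base=2, step=-1, limit=0


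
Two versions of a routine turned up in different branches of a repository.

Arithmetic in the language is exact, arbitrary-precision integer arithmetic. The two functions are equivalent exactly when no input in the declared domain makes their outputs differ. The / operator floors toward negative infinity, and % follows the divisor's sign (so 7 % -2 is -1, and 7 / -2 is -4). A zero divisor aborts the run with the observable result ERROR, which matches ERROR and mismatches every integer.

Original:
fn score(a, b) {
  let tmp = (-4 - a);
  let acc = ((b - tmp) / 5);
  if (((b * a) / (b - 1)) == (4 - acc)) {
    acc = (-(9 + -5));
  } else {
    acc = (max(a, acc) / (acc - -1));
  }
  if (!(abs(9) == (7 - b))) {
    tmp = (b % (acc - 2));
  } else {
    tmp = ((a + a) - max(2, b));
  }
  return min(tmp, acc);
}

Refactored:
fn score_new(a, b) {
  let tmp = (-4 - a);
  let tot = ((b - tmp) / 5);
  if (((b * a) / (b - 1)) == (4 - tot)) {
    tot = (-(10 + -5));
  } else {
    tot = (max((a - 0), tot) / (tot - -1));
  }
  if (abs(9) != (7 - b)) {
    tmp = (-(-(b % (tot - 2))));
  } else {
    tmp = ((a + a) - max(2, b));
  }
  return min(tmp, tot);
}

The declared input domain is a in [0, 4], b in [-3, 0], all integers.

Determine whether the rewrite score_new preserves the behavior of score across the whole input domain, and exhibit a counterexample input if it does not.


Try a=4, b=-3.
score: tmp = -8; acc = 1; (((b * a) / (b - 1)) == (4 - acc)) -> true; acc = -4; (!(abs(9) == (7 - b))) -> true; tmp = -3; return -4
score_new: tmp = -8; tot = 1; (((b * a) / (b - 1)) == (4 - tot)) -> true; tot = -5; (abs(9) != (7 - b)) -> true; tmp = -3; return -5
-4 and -5 differ, so these are not the same function on this domain.
verdict: not equivalent; witness: a=4, b=-3


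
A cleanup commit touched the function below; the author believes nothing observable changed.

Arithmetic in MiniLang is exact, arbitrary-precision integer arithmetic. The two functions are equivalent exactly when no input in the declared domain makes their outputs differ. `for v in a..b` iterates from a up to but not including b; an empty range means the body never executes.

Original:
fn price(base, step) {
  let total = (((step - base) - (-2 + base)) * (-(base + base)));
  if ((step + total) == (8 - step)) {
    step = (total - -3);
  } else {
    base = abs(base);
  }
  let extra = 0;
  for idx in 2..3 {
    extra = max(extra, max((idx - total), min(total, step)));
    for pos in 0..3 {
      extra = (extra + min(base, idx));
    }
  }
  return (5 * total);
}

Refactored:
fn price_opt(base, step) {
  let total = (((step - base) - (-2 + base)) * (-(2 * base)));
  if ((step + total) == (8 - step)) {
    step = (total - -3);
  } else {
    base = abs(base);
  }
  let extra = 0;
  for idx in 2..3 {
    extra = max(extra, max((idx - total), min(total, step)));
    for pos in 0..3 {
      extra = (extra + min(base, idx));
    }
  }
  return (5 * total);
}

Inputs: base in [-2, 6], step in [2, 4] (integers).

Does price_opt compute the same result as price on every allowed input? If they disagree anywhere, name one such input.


Behavior is preserved: although arithmetic usage differs; and constant usage differs, the outputs never diverge.
As a probe, take base=5, step=3: price runs total := 50 | ((step + total) == (8 - step)): false | base := 5 | extra := 0 | iter idx=2: | extra := 3 | iter pos=0: | extra := 5 | iter pos=1: | extra := 7 | iter pos=2: | extra := 9 | result 250; price_opt runs total := 50 | ((step + total) == (8 - step)): false | base := 5 | extra := 0 | iter idx=2: | extra := 3 | iter pos=0: | extra := 5 | iter pos=1: | extra := 7 | iter pos=2: | extra := 9 | result 250; both end at 250.
An exhaustive pass over the 27 declared inputs shows identical outputs.
verdict: equivalent


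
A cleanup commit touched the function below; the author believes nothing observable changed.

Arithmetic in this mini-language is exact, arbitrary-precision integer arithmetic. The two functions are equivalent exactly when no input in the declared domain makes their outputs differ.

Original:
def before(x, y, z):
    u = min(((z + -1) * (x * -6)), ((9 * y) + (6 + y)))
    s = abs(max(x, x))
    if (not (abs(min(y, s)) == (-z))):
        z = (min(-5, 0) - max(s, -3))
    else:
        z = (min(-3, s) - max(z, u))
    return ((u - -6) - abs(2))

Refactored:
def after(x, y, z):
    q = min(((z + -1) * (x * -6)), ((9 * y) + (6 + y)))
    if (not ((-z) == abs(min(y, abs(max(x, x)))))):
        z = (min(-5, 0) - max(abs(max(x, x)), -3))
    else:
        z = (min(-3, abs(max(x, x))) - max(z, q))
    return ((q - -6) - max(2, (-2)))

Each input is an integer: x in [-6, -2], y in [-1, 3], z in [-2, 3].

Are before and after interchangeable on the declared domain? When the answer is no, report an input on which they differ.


Differences: statement counts differ, constant usage differs, min/max/abs usage differs, local variable names differ — yet all 150 inputs agree.
verdict: equivalent


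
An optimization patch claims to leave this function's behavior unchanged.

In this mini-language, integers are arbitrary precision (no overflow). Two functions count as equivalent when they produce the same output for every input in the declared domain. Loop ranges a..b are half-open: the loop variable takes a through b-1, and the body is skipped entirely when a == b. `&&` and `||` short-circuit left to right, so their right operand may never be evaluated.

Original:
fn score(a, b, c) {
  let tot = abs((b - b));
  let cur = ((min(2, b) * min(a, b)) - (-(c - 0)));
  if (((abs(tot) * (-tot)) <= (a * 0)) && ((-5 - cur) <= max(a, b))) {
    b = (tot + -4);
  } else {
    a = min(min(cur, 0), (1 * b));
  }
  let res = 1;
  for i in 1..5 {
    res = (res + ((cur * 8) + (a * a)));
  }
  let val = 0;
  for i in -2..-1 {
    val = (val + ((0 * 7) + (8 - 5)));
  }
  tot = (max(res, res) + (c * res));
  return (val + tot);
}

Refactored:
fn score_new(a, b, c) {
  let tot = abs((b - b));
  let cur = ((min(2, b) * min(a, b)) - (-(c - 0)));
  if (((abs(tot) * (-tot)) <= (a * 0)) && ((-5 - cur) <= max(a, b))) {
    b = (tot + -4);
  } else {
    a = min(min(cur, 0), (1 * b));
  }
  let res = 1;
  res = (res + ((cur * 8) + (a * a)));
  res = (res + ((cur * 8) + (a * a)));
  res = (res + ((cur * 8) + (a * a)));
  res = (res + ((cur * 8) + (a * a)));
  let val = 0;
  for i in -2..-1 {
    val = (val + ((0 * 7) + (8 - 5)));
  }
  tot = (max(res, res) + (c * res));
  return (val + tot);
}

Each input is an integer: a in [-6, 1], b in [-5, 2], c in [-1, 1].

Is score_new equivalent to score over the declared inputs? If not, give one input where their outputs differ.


Equivalent — the differences include loop structure differs; also statement counts differ; also constant usage differs; also arithmetic usage differs, yet no declared input distinguishes the two.
As a probe, take a=1, b=-3, c=-1: score runs tot=0, then cur=8, then (((abs(tot) * (-tot)) <= (a * 0)) && ((-5 - cur) <= max(a, b))) is true, then b=-4, then res=1, then (i=1), then res=66, then (i=2), then res=131, then (i=3), then res=196, then (i=4), then res=261, then val=0, then (i=-2), then val=3, then tot=0, then returns 3; score_new runs tot=0, then cur=8, then (((abs(tot) * (-tot)) <= (a * 0)) && ((-5 - cur) <= max(a, b))) is true, then b=-4, then res=1, then res=66, then res=131, then res=196, then res=261, then val=0, then (i=-2), then val=3, then tot=0, then returns 3; both end at 3.
Sweeping the whole domain (192 inputs) finds no disagreement.
verdict: equivalent


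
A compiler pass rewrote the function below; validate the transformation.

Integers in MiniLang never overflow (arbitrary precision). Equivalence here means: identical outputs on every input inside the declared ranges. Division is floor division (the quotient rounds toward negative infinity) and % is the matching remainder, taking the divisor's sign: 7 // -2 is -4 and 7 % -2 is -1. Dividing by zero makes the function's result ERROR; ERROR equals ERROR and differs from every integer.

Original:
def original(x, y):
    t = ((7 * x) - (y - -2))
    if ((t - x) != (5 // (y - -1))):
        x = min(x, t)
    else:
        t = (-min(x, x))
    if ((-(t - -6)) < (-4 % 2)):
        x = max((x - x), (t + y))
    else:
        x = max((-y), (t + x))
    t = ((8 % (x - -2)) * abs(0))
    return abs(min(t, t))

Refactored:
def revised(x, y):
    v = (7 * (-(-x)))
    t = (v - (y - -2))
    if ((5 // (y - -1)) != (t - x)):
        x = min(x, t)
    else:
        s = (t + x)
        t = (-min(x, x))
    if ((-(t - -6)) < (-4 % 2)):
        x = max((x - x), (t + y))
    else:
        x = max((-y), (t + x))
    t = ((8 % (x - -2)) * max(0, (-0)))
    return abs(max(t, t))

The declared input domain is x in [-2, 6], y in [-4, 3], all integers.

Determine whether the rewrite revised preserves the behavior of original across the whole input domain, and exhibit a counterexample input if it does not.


Equivalent. The one real change (`min(t, t)` became `max(t, t)`) has no effect anywhere in the declared ranges.
Across all 72 domain points the two functions coincide.
Tracing x=3, y=-4: original: t=23, then ((t - x) != (5 // (y - -1))) is true, then x=3, then ((-(t - -6)) < (-4 % 2)) is true, then x=19, then t=0, then returns 0 | revised: v=21, then t=23, then ((5 // (y - -1)) != (t - x)) is true, then x=3, then ((-(t - -6)) < (-4 % 2)) is true, then x=19, then t=0, then returns 0 — matching result 0.
verdict: equivalent


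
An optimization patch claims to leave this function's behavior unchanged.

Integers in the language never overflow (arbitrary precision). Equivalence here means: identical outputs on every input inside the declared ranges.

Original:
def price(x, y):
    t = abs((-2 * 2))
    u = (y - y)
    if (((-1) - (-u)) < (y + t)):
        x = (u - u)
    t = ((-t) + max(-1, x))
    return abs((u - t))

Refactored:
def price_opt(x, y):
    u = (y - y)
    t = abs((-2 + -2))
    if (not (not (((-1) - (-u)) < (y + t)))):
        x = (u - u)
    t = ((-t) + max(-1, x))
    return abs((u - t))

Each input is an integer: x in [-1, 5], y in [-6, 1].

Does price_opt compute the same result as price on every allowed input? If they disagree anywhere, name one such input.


The two versions differ — the changes include constant usage differs; and arithmetic usage differs; and boolean connective usage differs.
As a probe, take x=4, y=1: price runs t := 4 | u := 0 | (((-1) - (-u)) < (y + t)): true | x := 0 | t := -4 | result 4; price_opt runs u := 0 | t := 4 | (not (not (((-1) - (-u)) < (y + t)))): true | x := 0 | t := -4 | result 4; both end at 4.
An exhaustive pass over the 56 declared inputs shows identical outputs.
verdict: equivalent


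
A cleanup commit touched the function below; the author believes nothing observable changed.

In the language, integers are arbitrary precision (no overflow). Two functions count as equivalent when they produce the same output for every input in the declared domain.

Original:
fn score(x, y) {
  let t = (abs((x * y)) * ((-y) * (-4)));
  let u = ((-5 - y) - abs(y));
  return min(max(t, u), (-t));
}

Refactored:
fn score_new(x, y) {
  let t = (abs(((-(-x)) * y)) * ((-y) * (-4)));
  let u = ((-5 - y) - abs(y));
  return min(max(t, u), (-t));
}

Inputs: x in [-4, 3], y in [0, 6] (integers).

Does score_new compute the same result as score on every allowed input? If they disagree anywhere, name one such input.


Changes here: same computation, different form; the full 56-point sweep finds no disagreement.
verdict: equivalent


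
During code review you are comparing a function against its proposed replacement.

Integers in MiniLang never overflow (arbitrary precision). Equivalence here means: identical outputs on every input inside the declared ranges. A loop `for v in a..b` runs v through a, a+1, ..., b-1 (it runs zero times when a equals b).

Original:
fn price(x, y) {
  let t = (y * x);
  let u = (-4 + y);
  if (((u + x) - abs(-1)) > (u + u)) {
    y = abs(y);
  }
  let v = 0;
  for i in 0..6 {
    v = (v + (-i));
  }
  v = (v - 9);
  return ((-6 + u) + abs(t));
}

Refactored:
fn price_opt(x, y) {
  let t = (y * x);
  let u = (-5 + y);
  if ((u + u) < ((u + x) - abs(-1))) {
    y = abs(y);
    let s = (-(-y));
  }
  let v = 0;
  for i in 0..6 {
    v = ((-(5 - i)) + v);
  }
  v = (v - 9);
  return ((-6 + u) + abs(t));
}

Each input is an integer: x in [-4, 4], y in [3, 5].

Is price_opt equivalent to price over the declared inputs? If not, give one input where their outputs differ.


These are not equivalent — on x=-4, y=3 the outputs split (5 vs 4).
price: t=-12, then u=-1, then (((u + x) - abs(-1)) > (u + u)) is false, then v=0, then (i=0), then v=0, then (i=1), then v=-1, then (i=2), then v=-3, then (i=3), then v=-6, then (i=4), then v=-10, then (i=5), then v=-15, then v=-24, then returns 5
price_opt: t=-12, then u=-2, then ((u + u) < ((u + x) - abs(-1))) is false, then v=0, then (i=0), then v=-5, then (i=1), then v=-9, then (i=2), then v=-12, then (i=3), then v=-14, then (i=4), then v=-15, then (i=5), then v=-15, then v=-24, then returns 4
verdict: not equivalent; witness: x=-4, y=3


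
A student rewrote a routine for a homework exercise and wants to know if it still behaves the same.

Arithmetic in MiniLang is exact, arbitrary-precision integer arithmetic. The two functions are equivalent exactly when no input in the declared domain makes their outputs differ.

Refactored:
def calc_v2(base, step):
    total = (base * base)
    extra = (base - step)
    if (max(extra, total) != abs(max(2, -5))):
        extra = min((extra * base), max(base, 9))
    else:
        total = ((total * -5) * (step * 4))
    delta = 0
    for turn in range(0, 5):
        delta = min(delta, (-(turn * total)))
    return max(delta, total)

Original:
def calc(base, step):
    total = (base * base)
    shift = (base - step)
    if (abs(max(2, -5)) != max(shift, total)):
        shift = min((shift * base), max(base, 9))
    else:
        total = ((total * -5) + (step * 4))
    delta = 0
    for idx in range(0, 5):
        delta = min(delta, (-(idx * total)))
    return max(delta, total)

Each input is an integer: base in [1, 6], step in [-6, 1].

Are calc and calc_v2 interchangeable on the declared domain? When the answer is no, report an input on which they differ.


Evaluate both at base=1, step=-1.
calc: total=1, then shift=2, then (abs(max(2, -5)) != max(shift, total)) is false, then total=-9, then delta=0, then (idx=0), then delta=0, then (idx=1), then delta=0, then (idx=2), then delta=0, then (idx=3), then delta=0, then (idx=4), then delta=0, then returns 0
calc_v2: total=1, then extra=2, then (max(extra, total) != abs(max(2, -5))) is false, then total=20, then delta=0, then (turn=0), then delta=0, then (turn=1), then delta=-20, then (turn=2), then delta=-40, then (turn=3), then delta=-60, then (turn=4), then delta=-80, then returns 20
0 != 20, so the rewrite changes behavior.
verdict: not equivalent; witness: base=1, step=-1


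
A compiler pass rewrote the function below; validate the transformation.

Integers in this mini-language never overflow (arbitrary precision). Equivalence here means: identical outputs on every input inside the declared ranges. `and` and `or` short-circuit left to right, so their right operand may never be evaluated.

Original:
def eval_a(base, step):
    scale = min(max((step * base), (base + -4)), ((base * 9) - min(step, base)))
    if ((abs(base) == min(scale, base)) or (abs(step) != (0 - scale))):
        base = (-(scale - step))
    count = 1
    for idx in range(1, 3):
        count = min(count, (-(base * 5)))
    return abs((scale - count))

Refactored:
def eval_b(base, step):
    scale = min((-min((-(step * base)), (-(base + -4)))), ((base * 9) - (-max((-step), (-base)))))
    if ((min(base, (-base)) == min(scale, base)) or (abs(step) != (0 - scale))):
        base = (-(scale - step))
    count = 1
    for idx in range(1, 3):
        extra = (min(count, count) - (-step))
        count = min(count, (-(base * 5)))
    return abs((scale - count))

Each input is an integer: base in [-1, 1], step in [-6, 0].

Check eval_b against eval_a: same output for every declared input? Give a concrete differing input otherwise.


These are not equivalent — on base=1, step=-1 the outputs split (4 vs 1).
eval_a: scale := -1 | ((abs(base) == min(scale, base)) or (abs(step) != (0 - scale))): false | count := 1 | iter idx=1: | count := -5 | iter idx=2: | count := -5 | result 4
eval_b: scale := -1 | ((min(base, (-base)) == min(scale, base)) or (abs(step) != (0 - scale))): true | base := 0 | count := 1 | iter idx=1: | extra := 0 | count := 0 | iter idx=2: | extra := -1 | count := 0 | result 1
verdict: not equivalent; witness: base=1, step=-1


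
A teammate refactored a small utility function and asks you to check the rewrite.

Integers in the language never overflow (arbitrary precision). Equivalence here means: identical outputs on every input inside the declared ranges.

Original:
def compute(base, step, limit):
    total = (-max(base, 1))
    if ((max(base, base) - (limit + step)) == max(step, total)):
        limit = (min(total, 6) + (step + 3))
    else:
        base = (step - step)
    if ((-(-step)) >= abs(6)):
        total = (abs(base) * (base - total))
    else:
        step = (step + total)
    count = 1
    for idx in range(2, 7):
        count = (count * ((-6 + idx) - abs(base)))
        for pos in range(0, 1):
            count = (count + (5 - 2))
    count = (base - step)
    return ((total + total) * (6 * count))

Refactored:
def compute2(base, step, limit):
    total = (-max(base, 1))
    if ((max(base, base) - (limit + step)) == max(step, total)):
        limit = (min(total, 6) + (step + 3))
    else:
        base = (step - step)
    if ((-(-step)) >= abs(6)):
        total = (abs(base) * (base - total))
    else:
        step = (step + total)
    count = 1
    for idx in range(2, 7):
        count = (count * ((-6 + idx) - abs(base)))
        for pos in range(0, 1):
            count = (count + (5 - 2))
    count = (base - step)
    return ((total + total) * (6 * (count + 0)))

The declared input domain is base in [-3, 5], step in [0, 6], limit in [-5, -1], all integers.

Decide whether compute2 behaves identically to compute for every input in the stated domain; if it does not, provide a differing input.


Equivalent — the differences include constant usage differs; and arithmetic usage differs, yet no declared input distinguishes the two.
One worked example (base=-3, step=2, limit=-4) — compute: total becomes -1; next ((max(base, base) - (limit + step)) == max(step, total)) evaluates to false; next base becomes 0; next ((-(-step)) >= abs(6)) evaluates to false; next step becomes 1; next count becomes 1; next at idx=2:; next count becomes -4; next at pos=0:; next count becomes -1; next at idx=3:; next count becomes 3; next at pos=0:; next count becomes 6; next at idx=4:; next count becomes -12; next at pos=0:; next count becomes -9; next at idx=5:; next count becomes 9; next at pos=0:; next count becomes 12; next at idx=6:; next count becomes 0; next at pos=0:; next count becomes 3; next count becomes -1; next final value 12; compute2: total becomes -1; next ((max(base, base) - (limit + step)) == max(step, total)) evaluates to false; next base becomes 0; next ((-(-step)) >= abs(6)) evaluates to false; next step becomes 1; next count becomes 1; next at idx=2:; next count becomes -4; next at pos=0:; next count becomes -1; next at idx=3:; next count becomes 3; next at pos=0:; next count becomes 6; next at idx=4:; next count becomes -12; next at pos=0:; next count becomes -9; next at idx=5:; next count becomes 9; next at pos=0:; next count becomes 12; next at idx=6:; next count becomes 0; next at pos=0:; next count becomes 3; next count becomes -1; next final value 12; agreement on 12.
Across all 315 domain points the two functions coincide.
verdict: equivalent


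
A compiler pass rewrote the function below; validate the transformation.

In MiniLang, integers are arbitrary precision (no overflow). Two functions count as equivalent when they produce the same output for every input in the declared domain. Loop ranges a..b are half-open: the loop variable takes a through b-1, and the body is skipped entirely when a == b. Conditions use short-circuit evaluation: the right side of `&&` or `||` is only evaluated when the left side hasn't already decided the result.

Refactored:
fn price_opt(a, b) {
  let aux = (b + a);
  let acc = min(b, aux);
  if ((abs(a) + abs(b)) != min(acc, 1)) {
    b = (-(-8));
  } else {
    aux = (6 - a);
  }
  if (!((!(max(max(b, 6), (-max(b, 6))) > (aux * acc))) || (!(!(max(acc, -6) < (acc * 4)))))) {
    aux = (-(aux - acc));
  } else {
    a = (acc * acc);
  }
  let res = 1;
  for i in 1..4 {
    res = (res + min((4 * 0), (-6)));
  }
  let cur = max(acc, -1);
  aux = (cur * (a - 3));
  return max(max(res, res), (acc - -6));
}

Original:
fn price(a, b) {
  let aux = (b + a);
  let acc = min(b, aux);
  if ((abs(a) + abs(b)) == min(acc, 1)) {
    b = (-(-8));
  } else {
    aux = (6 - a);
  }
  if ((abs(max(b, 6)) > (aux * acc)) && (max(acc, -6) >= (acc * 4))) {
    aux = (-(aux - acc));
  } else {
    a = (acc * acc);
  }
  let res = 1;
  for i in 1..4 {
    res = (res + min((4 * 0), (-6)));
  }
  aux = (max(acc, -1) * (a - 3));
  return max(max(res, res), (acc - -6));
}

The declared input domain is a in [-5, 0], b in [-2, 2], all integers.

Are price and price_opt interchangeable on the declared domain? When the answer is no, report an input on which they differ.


The one real change (`((abs(a) + abs(b)) == min(acc, 1))` became `((abs(a) + abs(b)) != min(acc, 1))`) has no effect anywhere in the declared ranges.
One worked example (a=-2, b=-2) — price: aux becomes -4; next acc becomes -4; next ((abs(a) + abs(b)) == min(acc, 1)) evaluates to false; next aux becomes 8; next ((abs(max(b, 6)) > (aux * acc)) && (max(acc, -6) >= (acc * 4))) evaluates to true; next aux becomes -12; next res becomes 1; next at i=1:; next res becomes -5; next at i=2:; next res becomes -11; next at i=3:; next res becomes -17; next aux becomes 5; next final value 2; price_opt: aux becomes -4; next acc becomes -4; next ((abs(a) + abs(b)) != min(acc, 1)) evaluates to true; next b becomes 8; next (!((!(max(max(b, 6), (-max(b, 6))) > (aux * acc))) || (!(!(max(acc, -6) < (acc * 4)))))) evaluates to false; next a becomes 16; next res becomes 1; next at i=1:; next res becomes -5; next at i=2:; next res becomes -11; next at i=3:; next res becomes -17; next cur becomes -1; next aux becomes -13; next final value 2; agreement on 2.
Checked all 30 inputs in the declared domain: the outputs agree on every one.
verdict: equivalent


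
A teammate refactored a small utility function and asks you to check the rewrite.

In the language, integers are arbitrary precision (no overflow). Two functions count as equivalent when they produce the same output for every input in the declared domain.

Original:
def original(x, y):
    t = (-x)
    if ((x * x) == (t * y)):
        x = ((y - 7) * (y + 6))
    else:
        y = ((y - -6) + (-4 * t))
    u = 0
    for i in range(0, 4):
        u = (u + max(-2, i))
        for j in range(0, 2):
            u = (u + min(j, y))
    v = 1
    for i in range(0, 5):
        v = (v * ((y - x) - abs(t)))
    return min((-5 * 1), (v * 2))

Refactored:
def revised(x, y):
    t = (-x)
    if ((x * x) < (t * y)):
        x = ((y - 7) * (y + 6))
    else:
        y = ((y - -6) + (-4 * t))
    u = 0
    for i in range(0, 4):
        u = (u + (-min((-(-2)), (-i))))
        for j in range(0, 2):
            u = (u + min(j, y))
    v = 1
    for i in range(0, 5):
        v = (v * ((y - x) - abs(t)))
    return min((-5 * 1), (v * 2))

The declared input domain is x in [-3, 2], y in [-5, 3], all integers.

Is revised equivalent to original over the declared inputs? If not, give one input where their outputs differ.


These are not equivalent — on x=-3, y=3 the outputs split (-5 vs -486).
original: t=3, then ((x * x) == (t * y)) is true, then x=-36, then u=0, then (i=0), then u=0, then (j=0), then u=0, then (j=1), then u=1, then (i=1), then u=2, then (j=0), then u=2, then (j=1), then u=3, then (i=2), then u=5, then (j=0), then u=5, then (j=1), then u=6, then (i=3), then u=9, then (j=0), then u=9, then (j=1), then u=10, then v=1, then (i=0), then v=36, then (i=1), then v=1296, then (i=2), then v=46656, then (i=3), then v=1679616, then (i=4), then v=60466176, then returns -5
revised: t=3, then ((x * x) < (t * y)) is false, then y=-3, then u=0, then (i=0), then u=0, then (j=0), then u=-3, then (j=1), then u=-6, then (i=1), then u=-5, then (j=0), then u=-8, then (j=1), then u=-11, then (i=2), then u=-9, then (j=0), then u=-12, then (j=1), then u=-15, then (i=3), then u=-12, then (j=0), then u=-15, then (j=1), then u=-18, then v=1, then (i=0), then v=-3, then (i=1), then v=9, then (i=2), then v=-27, then (i=3), then v=81, then (i=4), then v=-243, then returns -486
verdict: not equivalent; witness: x=-3, y=3


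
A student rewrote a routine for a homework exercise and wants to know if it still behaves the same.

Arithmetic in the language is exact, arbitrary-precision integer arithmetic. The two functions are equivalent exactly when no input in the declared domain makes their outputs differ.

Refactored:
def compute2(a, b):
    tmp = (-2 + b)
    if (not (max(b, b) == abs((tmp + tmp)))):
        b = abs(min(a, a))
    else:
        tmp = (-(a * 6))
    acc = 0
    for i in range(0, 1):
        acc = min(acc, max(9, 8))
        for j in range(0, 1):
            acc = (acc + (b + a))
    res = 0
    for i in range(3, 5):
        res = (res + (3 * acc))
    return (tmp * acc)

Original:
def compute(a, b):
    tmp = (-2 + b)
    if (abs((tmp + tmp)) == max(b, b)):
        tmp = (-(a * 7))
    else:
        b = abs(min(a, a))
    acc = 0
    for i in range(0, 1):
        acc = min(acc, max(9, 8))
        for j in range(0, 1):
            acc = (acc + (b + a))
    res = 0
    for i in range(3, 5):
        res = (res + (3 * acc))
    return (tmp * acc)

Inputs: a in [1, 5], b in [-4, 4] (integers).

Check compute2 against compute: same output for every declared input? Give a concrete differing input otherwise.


Consider the input a=1, b=4.
compute: tmp := 2 | (abs((tmp + tmp)) == max(b, b)): true | tmp := -7 | acc := 0 | iter i=0: | acc := 0 | iter j=0: | acc := 5 | res := 0 | iter i=3: | res := 15 | iter i=4: | res := 30 | result -35
compute2: tmp := 2 | (not (max(b, b) == abs((tmp + tmp)))): false | tmp := -6 | acc := 0 | iter i=0: | acc := 0 | iter j=0: | acc := 5 | res := 0 | iter i=3: | res := 15 | iter i=4: | res := 30 | result -30
-35 != -30, so the rewrite changes behavior.
verdict: not equivalent; witness: a=1, b=4
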